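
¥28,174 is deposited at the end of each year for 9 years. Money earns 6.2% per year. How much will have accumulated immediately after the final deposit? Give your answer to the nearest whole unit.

This is an ordinary annuity: 9 deposits of ¥28,174 at the end of each year.
Periodic rate r = 0.062 per year.
FV = PMT × [((1+r)^n − 1)/r] = 28,174 × [(1+r)^9 − 1] / r = ¥326,448

¥326,448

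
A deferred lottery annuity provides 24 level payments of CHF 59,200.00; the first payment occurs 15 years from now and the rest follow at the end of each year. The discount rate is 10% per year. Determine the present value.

Ordinary annuity of 24 payments, first payment at period 15.
Periodic rate r = 0.1 per year.
The ordinary-annuity PV formula values the stream one period before the first payment (period 14); discount that back 14 periods:
PV₀ = 59,200 × [1 − (1+r)^−24] / r × (1+r)^−14 = CHF 140,065.06

CHF 140,065.06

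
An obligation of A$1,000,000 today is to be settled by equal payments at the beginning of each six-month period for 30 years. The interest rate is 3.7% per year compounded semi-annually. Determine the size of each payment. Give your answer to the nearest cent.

Level annuity due; solve PV = PMT × [(1 − (1+r)^−n)/r] × (1+r) for PMT.
Periodic rate r = 0.037/2 per half-year; n is counted in half-years.
With n = 60: PMT = 1,000,000 / ([(1 − (1+r)^−n)/r] × (1+r)) = A$27,229.01

A$27,229.01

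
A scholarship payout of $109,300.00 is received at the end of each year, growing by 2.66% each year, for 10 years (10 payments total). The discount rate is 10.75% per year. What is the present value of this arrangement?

Periodic rate r = 0.1075 per year.
Growing ordinary annuity: PV = PMT₁ × [1 − ((1+g)/(1+r))^n] / (r − g) = 109,300 × [1 − ((1+0.0266)/(1+r))^10] / (r − 0.0266) = $718,279.21.

$718,279.21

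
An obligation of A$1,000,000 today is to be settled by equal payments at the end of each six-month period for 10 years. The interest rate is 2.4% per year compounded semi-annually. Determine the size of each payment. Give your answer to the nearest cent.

A$56,537.75

Level ordinary annuity; solve PV = PMT × [(1 − (1+r)^−n)/r] for PMT.
Periodic rate r = 0.024/2 per half-year; n is counted in half-years.
With n = 20: PMT = 1,000,000 / ([(1 − (1+r)^−n)/r]) = A$56,537.75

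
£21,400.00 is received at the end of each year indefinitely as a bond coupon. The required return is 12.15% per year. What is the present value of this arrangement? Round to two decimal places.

£176,131.69

Periodic rate r = 0.1215 per year.
Level perpetuity: PV = PMT / r = 21,400 / (0.1215) = £176,131.69.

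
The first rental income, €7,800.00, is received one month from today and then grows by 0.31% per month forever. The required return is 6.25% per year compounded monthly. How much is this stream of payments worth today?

€3,699,604.74

Periodic rate r = 0.0625/12 per month.
Growing perpetuity (Gordon): PV = PMT₁ / (r − g) = 7,800 / (r − 0.0031) = €3,699,604.74.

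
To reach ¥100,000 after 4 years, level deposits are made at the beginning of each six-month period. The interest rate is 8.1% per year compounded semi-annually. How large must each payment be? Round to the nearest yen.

Level annuity due; solve FV = PMT × [((1+r)^n − 1)/r] × (1+r) for PMT.
Periodic rate r = 0.081/2 per half-year; n is counted in half-years.
With n = 8: PMT = 100,000 / ([((1+r)^n − 1)/r] × (1+r)) = ¥10,412

¥10,412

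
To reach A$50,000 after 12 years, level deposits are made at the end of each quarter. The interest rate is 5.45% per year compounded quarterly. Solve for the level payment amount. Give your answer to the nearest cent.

A$744.74

Level ordinary annuity; solve FV = PMT × [((1+r)^n − 1)/r] for PMT.
Periodic rate r = 0.0545/4 per quarter; n is counted in quarters.
With n = 48: PMT = 50,000 / ([((1+r)^n − 1)/r]) = A$744.74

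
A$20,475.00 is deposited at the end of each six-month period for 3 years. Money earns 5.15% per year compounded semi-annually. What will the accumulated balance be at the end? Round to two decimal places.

A$131,035.29

This is an ordinary annuity: 6 deposits of A$20,475.00 at the end of each six-month period.
Periodic rate r = 0.0515/2 per half-year; n is counted in half-years.
FV = PMT × [((1+r)^n − 1)/r] = 20,475 × [(1+r)^6 − 1] / r = A$131,035.29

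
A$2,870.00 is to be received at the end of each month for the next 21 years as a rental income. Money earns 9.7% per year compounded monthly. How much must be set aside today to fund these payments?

This is an ordinary annuity: 252 payments of A$2,870.00 at the end of each month.
Periodic rate r = 0.097/12 per month; n is counted in months.
PV = PMT × [(1 − (1+r)^−n)/r] = 2,870 × [1 − (1+r)^−252] / r = A$308,365.20

A$308,365.20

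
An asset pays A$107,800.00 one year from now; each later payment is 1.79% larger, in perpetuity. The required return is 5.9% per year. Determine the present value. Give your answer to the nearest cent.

A$2,622,871.05

Periodic rate r = 0.059 per year.
Growing perpetuity (Gordon): PV = PMT₁ / (r − g) = 107,800 / (r − 0.0179) = A$2,622,871.05.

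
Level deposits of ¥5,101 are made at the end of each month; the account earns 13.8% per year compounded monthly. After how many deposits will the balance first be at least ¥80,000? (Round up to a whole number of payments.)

Periodic rate r = 0.138/12 per month; n is counted in months.
Ordinary annuity FV: 80,000 = 5,101 × [((1+r)^n − 1)/r].
(1+r)^n = 1 + 80,000 × r / 5,101, so n = ln(1 + 80,000·r/5,101) / ln(1+r) = 14.50.
Round up to a whole number of payments: n = 15.

15 payments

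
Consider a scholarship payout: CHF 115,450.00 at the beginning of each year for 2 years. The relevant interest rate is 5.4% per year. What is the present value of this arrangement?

This is an annuity due: 2 payments of CHF 115,450.00 at the beginning of each year.
Periodic rate r = 0.054 per year.
PV = PMT × [(1 − (1+r)^−n)/r] × (1+r) = 115,450 × [1 − (1+r)^−2] / r × (1+r) = CHF 224,985.10

CHF 224,985.10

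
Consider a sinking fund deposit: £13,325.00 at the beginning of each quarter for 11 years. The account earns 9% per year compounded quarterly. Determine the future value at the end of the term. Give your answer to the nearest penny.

This is an annuity due: 44 deposits of £13,325.00 at the beginning of each quarter.
Periodic rate r = 0.09/4 per quarter; n is counted in quarters.
FV = PMT × [((1+r)^n − 1)/r] × (1+r) = 13,325 × [(1+r)^44 − 1] / r × (1+r) = £1,006,337.39

£1,006,337.39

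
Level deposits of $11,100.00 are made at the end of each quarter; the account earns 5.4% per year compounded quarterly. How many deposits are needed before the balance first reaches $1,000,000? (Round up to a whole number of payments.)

60 payments

Periodic rate r = 0.054/4 per quarter; n is counted in quarters.
Ordinary annuity FV: 1,000,000 = 11,100 × [((1+r)^n − 1)/r].
(1+r)^n = 1 + 1,000,000 × r / 11,100, so n = ln(1 + 1,000,000·r/11,100) / ln(1+r) = 59.35.
Round up to a whole number of payments: n = 60.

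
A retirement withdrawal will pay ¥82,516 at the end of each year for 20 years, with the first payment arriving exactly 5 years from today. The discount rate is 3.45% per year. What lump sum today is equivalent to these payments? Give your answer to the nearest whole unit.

¥1,028,610

Ordinary annuity of 20 payments, first payment at period 5.
Periodic rate r = 0.0345 per year.
The ordinary-annuity PV formula values the stream one period before the first payment (period 4); discount that back 4 periods:
PV₀ = 82,516 × [1 − (1+r)^−20] / r × (1+r)^−4 = ¥1,028,610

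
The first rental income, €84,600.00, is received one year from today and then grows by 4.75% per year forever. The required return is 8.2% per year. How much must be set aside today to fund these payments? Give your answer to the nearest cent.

€2,452,173.91

Periodic rate r = 0.082 per year.
Growing perpetuity (Gordon): PV = PMT₁ / (r − g) = 84,600 / (r − 0.0475) = €2,452,173.91.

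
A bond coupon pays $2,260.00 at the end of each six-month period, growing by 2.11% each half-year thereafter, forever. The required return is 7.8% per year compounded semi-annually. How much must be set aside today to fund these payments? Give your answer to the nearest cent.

$126,256.98

Periodic rate r = 0.078/2 per half-year.
Growing perpetuity (Gordon): PV = PMT₁ / (r − g) = 2,260 / (r − 0.0211) = $126,256.98.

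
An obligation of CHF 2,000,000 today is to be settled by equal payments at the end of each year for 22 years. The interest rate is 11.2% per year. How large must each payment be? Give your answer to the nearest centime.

Level ordinary annuity; solve PV = PMT × [(1 − (1+r)^−n)/r] for PMT.
Periodic rate r = 0.112 per year.
With n = 22: PMT = 2,000,000 / ([(1 − (1+r)^−n)/r]) = CHF 247,996.03

CHF 247,996.03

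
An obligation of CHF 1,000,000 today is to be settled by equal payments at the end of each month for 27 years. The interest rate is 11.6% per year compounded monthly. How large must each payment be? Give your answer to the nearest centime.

Level ordinary annuity; solve PV = PMT × [(1 − (1+r)^−n)/r] for PMT.
Periodic rate r = 0.116/12 per month; n is counted in months.
With n = 324: PMT = 1,000,000 / ([(1 − (1+r)^−n)/r]) = CHF 10,114.66

CHF 10,114.66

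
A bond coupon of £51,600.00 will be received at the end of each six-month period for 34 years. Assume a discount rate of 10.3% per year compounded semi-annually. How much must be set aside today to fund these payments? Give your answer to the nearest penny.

£968,995.07

This is an ordinary annuity: 68 payments of £51,600.00 at the end of each six-month period.
Periodic rate r = 0.103/2 per half-year; n is counted in half-years.
PV = PMT × [(1 − (1+r)^−n)/r] = 51,600 × [1 − (1+r)^−68] / r = £968,995.07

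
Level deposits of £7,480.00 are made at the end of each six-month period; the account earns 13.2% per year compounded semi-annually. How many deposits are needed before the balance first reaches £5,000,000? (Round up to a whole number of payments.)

Periodic rate r = 0.132/2 per half-year; n is counted in half-years.
Ordinary annuity FV: 5,000,000 = 7,480 × [((1+r)^n − 1)/r].
(1+r)^n = 1 + 5,000,000 × r / 7,480, so n = ln(1 + 5,000,000·r/7,480) / ln(1+r) = 59.60.
Round up to a whole number of payments: n = 60.

60 payments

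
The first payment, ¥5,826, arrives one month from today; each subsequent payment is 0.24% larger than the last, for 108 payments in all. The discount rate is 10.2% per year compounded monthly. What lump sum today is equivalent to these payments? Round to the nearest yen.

Periodic rate r = 0.102/12 per month; n is counted in months.
Growing ordinary annuity: PV = PMT₁ × [1 − ((1+g)/(1+r))^n] / (r − g) = 5,826 × [1 − ((1+0.0024)/(1+r))^108] / (r − 0.0024) = ¥459,087.

¥459,087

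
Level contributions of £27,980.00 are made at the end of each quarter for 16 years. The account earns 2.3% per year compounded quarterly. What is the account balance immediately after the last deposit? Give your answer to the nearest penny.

£2,157,233.83

This is an ordinary annuity: 64 deposits of £27,980.00 at the end of each quarter.
Periodic rate r = 0.023/4 per quarter; n is counted in quarters.
FV = PMT × [((1+r)^n − 1)/r] = 27,980 × [(1+r)^64 − 1] / r = £2,157,233.83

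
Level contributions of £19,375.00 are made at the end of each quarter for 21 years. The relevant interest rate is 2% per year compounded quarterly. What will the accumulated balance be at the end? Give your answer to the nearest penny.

£2,016,432.34

This is an ordinary annuity: 84 deposits of £19,375.00 at the end of each quarter.
Periodic rate r = 0.02/4 per quarter; n is counted in quarters.
FV = PMT × [((1+r)^n − 1)/r] = 19,375 × [(1+r)^84 − 1] / r = £2,016,432.34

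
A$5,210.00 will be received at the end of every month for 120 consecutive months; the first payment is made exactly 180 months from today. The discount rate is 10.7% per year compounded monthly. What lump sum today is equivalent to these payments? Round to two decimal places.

A$78,165.97

Ordinary annuity of 120 payments, first payment at period 180.
Periodic rate r = 0.107/12 per month; n is counted in months.
The ordinary-annuity PV formula values the stream one period before the first payment (period 179); discount that back 179 periods:
PV₀ = 5,210 × [1 − (1+r)^−120] / r × (1+r)^−179 = A$78,165.97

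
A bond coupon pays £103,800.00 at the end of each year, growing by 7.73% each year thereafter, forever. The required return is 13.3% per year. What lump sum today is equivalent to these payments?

£1,863,554.76

Periodic rate r = 0.133 per year.
Growing perpetuity (Gordon): PV = PMT₁ / (r − g) = 103,800 / (r − 0.0773) = £1,863,554.76.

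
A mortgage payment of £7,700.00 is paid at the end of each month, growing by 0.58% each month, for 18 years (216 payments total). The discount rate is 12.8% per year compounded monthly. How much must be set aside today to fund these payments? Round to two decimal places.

Periodic rate r = 0.128/12 per month; n is counted in months.
Growing ordinary annuity: PV = PMT₁ × [1 − ((1+g)/(1+r))^n] / (r − g) = 7,700 × [1 − ((1+0.0058)/(1+r))^216] / (r − 0.0058) = £1,024,420.75.

£1,024,420.75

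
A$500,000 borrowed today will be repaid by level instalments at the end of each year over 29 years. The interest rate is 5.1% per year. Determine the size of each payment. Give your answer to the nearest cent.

Level ordinary annuity; solve PV = PMT × [(1 − (1+r)^−n)/r] for PMT.
Periodic rate r = 0.051 per year.
With n = 29: PMT = 500,000 / ([(1 − (1+r)^−n)/r]) = A$33,391.44

A$33,391.44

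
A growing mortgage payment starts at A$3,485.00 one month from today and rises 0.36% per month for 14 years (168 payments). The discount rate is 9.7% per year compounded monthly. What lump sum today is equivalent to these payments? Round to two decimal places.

A$409,710.82

Periodic rate r = 0.097/12 per month; n is counted in months.
Growing ordinary annuity: PV = PMT₁ × [1 − ((1+g)/(1+r))^n] / (r − g) = 3,485 × [1 − ((1+0.0036)/(1+r))^168] / (r − 0.0036) = A$409,710.82.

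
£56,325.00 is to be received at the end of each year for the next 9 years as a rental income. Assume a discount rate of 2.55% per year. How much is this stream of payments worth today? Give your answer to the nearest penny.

£447,901.86

This is an ordinary annuity: 9 payments of £56,325.00 at the end of each year.
Periodic rate r = 0.0255 per year.
PV = PMT × [(1 − (1+r)^−n)/r] = 56,325 × [1 − (1+r)^−9] / r = £447,901.86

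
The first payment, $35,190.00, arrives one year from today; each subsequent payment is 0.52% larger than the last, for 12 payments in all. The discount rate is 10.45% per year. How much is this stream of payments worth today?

$239,958.24

Periodic rate r = 0.1045 per year.
Growing ordinary annuity: PV = PMT₁ × [1 − ((1+g)/(1+r))^n] / (r − g) = 35,190 × [1 − ((1+0.0052)/(1+r))^12] / (r − 0.0052) = $239,958.24.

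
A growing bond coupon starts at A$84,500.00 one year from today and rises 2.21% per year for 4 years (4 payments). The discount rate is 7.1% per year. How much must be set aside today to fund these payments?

A$294,629.17

Periodic rate r = 0.071 per year.
Growing ordinary annuity: PV = PMT₁ × [1 − ((1+g)/(1+r))^n] / (r − g) = 84,500 × [1 − ((1+0.0221)/(1+r))^4] / (r − 0.0221) = A$294,629.17.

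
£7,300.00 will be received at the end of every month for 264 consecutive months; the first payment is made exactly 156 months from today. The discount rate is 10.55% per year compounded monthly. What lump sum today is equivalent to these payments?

£192,602.16

Ordinary annuity of 264 payments, first payment at period 156.
Periodic rate r = 0.1055/12 per month; n is counted in months.
The ordinary-annuity PV formula values the stream one period before the first payment (period 155); discount that back 155 periods:
PV₀ = 7,300 × [1 − (1+r)^−264] / r × (1+r)^−155 = £192,602.16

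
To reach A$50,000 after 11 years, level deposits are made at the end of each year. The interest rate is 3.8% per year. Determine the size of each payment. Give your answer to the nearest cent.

Level ordinary annuity; solve FV = PMT × [((1+r)^n − 1)/r] for PMT.
Periodic rate r = 0.038 per year.
With n = 11: PMT = 50,000 / ([((1+r)^n − 1)/r]) = A$3,746.06

A$3,746.06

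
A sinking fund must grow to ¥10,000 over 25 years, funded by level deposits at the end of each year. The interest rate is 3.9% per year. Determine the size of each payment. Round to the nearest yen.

¥243

Level ordinary annuity; solve FV = PMT × [((1+r)^n − 1)/r] for PMT.
Periodic rate r = 0.039 per year.
With n = 25: PMT = 10,000 / ([((1+r)^n − 1)/r]) = ¥243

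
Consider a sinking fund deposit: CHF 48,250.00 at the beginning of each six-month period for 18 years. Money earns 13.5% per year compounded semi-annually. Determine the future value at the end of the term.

CHF 7,250,121.52

This is an annuity due: 36 deposits of CHF 48,250.00 at the beginning of each six-month period.
Periodic rate r = 0.135/2 per half-year; n is counted in half-years.
FV = PMT × [((1+r)^n − 1)/r] × (1+r) = 48,250 × [(1+r)^36 − 1] / r × (1+r) = CHF 7,250,121.52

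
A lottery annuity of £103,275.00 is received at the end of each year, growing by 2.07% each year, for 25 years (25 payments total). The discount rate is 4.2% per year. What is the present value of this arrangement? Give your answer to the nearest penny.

£1,955,411.28

Periodic rate r = 0.042 per year.
Growing ordinary annuity: PV = PMT₁ × [1 − ((1+g)/(1+r))^n] / (r − g) = 103,275 × [1 − ((1+0.0207)/(1+r))^25] / (r − 0.0207) = £1,955,411.28.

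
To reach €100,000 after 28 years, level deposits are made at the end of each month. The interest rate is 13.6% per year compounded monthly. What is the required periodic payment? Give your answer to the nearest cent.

Level ordinary annuity; solve FV = PMT × [((1+r)^n − 1)/r] for PMT.
Periodic rate r = 0.136/12 per month; n is counted in months.
With n = 336: PMT = 100,000 / ([((1+r)^n − 1)/r]) = €26.29

€26.29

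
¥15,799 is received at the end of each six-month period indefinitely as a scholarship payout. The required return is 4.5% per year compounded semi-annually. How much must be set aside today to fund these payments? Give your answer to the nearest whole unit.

¥702,178

Periodic rate r = 0.045/2 per half-year.
Level perpetuity: PV = PMT / r = 15,799 / (0.045/2) = ¥702,178.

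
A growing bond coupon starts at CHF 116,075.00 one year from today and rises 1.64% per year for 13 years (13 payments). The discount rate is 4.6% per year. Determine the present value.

Periodic rate r = 0.046 per year.
Growing ordinary annuity: PV = PMT₁ × [1 − ((1+g)/(1+r))^n] / (r − g) = 116,075 × [1 − ((1+0.0164)/(1+r))^13] / (r − 0.0164) = CHF 1,221,379.02.

CHF 1,221,379.02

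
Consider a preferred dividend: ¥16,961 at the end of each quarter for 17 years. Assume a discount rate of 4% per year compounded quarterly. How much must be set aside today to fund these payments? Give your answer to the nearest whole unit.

This is an ordinary annuity: 68 payments of ¥16,961 at the end of each quarter.
Periodic rate r = 0.04/4 per quarter; n is counted in quarters.
PV = PMT × [(1 − (1+r)^−n)/r] = 16,961 × [1 − (1+r)^−68] / r = ¥833,920

¥833,920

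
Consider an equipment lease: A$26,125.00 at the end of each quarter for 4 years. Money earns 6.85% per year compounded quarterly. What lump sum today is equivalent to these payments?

This is an ordinary annuity: 16 payments of A$26,125.00 at the end of each quarter.
Periodic rate r = 0.0685/4 per quarter; n is counted in quarters.
PV = PMT × [(1 − (1+r)^−n)/r] = 26,125 × [1 − (1+r)^−16] / r = A$362,931.02

A$362,931.02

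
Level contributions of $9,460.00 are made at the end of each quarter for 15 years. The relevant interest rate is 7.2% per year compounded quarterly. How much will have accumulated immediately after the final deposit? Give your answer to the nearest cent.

$1,007,243.81

This is an ordinary annuity: 60 deposits of $9,460.00 at the end of each quarter.
Periodic rate r = 0.072/4 per quarter; n is counted in quarters.
FV = PMT × [((1+r)^n − 1)/r] = 9,460 × [(1+r)^60 − 1] / r = $1,007,243.81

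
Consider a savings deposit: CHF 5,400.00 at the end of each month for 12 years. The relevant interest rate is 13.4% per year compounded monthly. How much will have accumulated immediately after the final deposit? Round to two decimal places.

This is an ordinary annuity: 144 deposits of CHF 5,400.00 at the end of each month.
Periodic rate r = 0.134/12 per month; n is counted in months.
FV = PMT × [((1+r)^n − 1)/r] = 5,400 × [(1+r)^144 − 1] / r = CHF 1,909,432.93

CHF 1,909,432.93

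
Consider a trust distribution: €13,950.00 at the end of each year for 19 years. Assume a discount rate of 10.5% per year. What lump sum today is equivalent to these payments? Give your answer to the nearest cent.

€112,927.40

This is an ordinary annuity: 19 payments of €13,950.00 at the end of each year.
Periodic rate r = 0.105 per year.
PV = PMT × [(1 − (1+r)^−n)/r] = 13,950 × [1 − (1+r)^−19] / r = €112,927.40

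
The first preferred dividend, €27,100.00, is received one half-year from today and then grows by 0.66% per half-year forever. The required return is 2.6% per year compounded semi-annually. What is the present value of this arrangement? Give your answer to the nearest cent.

€4,234,375.00

Periodic rate r = 0.026/2 per half-year.
Growing perpetuity (Gordon): PV = PMT₁ / (r − g) = 27,100 / (r − 0.0066) = €4,234,375.00.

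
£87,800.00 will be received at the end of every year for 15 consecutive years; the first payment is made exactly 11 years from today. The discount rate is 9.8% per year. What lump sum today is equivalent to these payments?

Ordinary annuity of 15 payments, first payment at period 11.
Periodic rate r = 0.098 per year.
The ordinary-annuity PV formula values the stream one period before the first payment (period 10); discount that back 10 periods:
PV₀ = 87,800 × [1 − (1+r)^−15] / r × (1+r)^−10 = £265,220.24

£265,220.24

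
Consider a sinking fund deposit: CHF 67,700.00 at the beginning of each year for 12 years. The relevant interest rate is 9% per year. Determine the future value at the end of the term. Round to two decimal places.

This is an annuity due: 12 deposits of CHF 67,700.00 at the beginning of each year.
Periodic rate r = 0.09 per year.
FV = PMT × [((1+r)^n − 1)/r] × (1+r) = 67,700 × [(1+r)^12 − 1] / r × (1+r) = CHF 1,486,244.14

CHF 1,486,244.14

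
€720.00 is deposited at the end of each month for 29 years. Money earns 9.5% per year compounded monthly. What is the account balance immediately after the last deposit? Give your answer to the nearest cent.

€1,323,413.43

This is an ordinary annuity: 348 deposits of €720.00 at the end of each month.
Periodic rate r = 0.095/12 per month; n is counted in months.
FV = PMT × [((1+r)^n − 1)/r] = 720 × [(1+r)^348 − 1] / r = €1,323,413.43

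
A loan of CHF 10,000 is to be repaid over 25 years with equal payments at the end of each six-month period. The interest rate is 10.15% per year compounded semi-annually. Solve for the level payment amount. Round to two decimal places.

Level ordinary annuity; solve PV = PMT × [(1 − (1+r)^−n)/r] for PMT.
Periodic rate r = 0.1015/2 per half-year; n is counted in half-years.
With n = 50: PMT = 10,000 / ([(1 − (1+r)^−n)/r]) = CHF 554.13

CHF 554.13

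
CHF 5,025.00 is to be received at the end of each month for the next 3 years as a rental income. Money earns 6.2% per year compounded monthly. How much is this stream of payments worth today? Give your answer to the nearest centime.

This is an ordinary annuity: 36 payments of CHF 5,025.00 at the end of each month.
Periodic rate r = 0.062/12 per month; n is counted in months.
PV = PMT × [(1 − (1+r)^−n)/r] = 5,025 × [1 − (1+r)^−36] / r = CHF 164,685.85

CHF 164,685.85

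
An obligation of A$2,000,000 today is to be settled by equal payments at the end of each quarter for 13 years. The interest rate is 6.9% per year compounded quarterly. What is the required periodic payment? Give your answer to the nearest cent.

A$58,566.12

Level ordinary annuity; solve PV = PMT × [(1 − (1+r)^−n)/r] for PMT.
Periodic rate r = 0.069/4 per quarter; n is counted in quarters.
With n = 52: PMT = 2,000,000 / ([(1 − (1+r)^−n)/r]) = A$58,566.12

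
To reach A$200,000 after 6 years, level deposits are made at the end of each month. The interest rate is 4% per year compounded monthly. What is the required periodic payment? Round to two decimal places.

A$2,462.37

Level ordinary annuity; solve FV = PMT × [((1+r)^n − 1)/r] for PMT.
Periodic rate r = 0.04/12 per month; n is counted in months.
With n = 72: PMT = 200,000 / ([((1+r)^n − 1)/r]) = A$2,462.37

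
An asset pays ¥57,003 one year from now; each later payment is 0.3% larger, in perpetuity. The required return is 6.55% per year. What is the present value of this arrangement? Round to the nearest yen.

Periodic rate r = 0.0655 per year.
Growing perpetuity (Gordon): PV = PMT₁ / (r − g) = 57,003 / (r − 0.003) = ¥912,048.

¥912,048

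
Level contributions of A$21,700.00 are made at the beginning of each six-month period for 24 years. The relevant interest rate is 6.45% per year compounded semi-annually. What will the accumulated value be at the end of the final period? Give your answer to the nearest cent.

A$2,492,487.83

This is an annuity due: 48 deposits of A$21,700.00 at the beginning of each six-month period.
Periodic rate r = 0.0645/2 per half-year; n is counted in half-years.
FV = PMT × [((1+r)^n − 1)/r] × (1+r) = 21,700 × [(1+r)^48 − 1] / r × (1+r) = A$2,492,487.83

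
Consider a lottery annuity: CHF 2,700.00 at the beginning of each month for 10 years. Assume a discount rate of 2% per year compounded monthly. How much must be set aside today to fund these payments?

This is an annuity due: 120 payments of CHF 2,700.00 at the beginning of each month.
Periodic rate r = 0.02/12 per month; n is counted in months.
PV = PMT × [(1 − (1+r)^−n)/r] × (1+r) = 2,700 × [1 − (1+r)^−120] / r × (1+r) = CHF 293,924.41

CHF 293,924.41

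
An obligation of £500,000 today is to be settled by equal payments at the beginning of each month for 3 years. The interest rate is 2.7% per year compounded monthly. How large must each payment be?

£14,442.10

Level annuity due; solve PV = PMT × [(1 − (1+r)^−n)/r] × (1+r) for PMT.
Periodic rate r = 0.027/12 per month; n is counted in months.
With n = 36: PMT = 500,000 / ([(1 − (1+r)^−n)/r] × (1+r)) = £14,442.10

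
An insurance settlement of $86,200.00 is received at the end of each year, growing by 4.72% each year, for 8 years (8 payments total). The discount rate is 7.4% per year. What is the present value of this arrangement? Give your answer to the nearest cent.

Periodic rate r = 0.074 per year.
Growing ordinary annuity: PV = PMT₁ × [1 − ((1+g)/(1+r))^n] / (r − g) = 86,200 × [1 − ((1+0.0472)/(1+r))^8] / (r − 0.0472) = $588,720.89.

$588,720.89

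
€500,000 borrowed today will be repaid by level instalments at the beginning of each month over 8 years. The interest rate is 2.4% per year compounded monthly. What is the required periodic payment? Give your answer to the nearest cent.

Level annuity due; solve PV = PMT × [(1 − (1+r)^−n)/r] × (1+r) for PMT.
Periodic rate r = 0.024/12 per month; n is counted in months.
With n = 96: PMT = 500,000 / ([(1 − (1+r)^−n)/r] × (1+r)) = €5,718.08

€5,718.08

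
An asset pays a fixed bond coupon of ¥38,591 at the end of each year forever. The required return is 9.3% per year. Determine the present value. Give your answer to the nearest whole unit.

¥414,957

Periodic rate r = 0.093 per year.
Level perpetuity: PV = PMT / r = 38,591 / (0.093) = ¥414,957.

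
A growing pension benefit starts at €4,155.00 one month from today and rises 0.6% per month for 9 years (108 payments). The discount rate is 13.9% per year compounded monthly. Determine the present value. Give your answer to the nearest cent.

Periodic rate r = 0.139/12 per month; n is counted in months.
Growing ordinary annuity: PV = PMT₁ × [1 − ((1+g)/(1+r))^n] / (r − g) = 4,155 × [1 − ((1+0.006)/(1+r))^108] / (r − 0.006) = €334,843.49.

€334,843.49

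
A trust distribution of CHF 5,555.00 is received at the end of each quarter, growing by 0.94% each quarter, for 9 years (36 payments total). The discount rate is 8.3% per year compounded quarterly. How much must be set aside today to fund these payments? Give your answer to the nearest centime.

CHF 162,185.32

Periodic rate r = 0.083/4 per quarter; n is counted in quarters.
Growing ordinary annuity: PV = PMT₁ × [1 − ((1+g)/(1+r))^n] / (r − g) = 5,555 × [1 − ((1+0.0094)/(1+r))^36] / (r − 0.0094) = CHF 162,185.32.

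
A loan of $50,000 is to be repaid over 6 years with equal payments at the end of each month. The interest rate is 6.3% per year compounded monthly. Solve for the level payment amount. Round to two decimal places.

Level ordinary annuity; solve PV = PMT × [(1 − (1+r)^−n)/r] for PMT.
Periodic rate r = 0.063/12 per month; n is counted in months.
With n = 72: PMT = 50,000 / ([(1 − (1+r)^−n)/r]) = $835.74

$835.74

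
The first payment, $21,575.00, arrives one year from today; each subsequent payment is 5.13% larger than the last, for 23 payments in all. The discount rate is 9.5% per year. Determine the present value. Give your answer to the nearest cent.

Periodic rate r = 0.095 per year.
Growing ordinary annuity: PV = PMT₁ × [1 − ((1+g)/(1+r))^n] / (r − g) = 21,575 × [1 − ((1+0.0513)/(1+r))^23] / (r − 0.0513) = $300,217.37.

$300,217.37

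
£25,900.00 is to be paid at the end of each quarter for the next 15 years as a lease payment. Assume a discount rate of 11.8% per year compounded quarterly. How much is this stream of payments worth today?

This is an ordinary annuity: 60 payments of £25,900.00 at the end of each quarter.
Periodic rate r = 0.118/4 per quarter; n is counted in quarters.
PV = PMT × [(1 − (1+r)^−n)/r] = 25,900 × [1 − (1+r)^−60] / r = £724,540.90

£724,540.90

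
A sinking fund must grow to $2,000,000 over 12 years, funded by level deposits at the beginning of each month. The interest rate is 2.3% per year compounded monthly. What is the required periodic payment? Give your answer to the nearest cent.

$12,050.40

Level annuity due; solve FV = PMT × [((1+r)^n − 1)/r] × (1+r) for PMT.
Periodic rate r = 0.023/12 per month; n is counted in months.
With n = 144: PMT = 2,000,000 / ([((1+r)^n − 1)/r] × (1+r)) = $12,050.40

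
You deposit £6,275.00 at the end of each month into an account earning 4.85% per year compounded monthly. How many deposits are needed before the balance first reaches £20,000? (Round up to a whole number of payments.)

4 payments

Periodic rate r = 0.0485/12 per month; n is counted in months.
Ordinary annuity FV: 20,000 = 6,275 × [((1+r)^n − 1)/r].
(1+r)^n = 1 + 20,000 × r / 6,275, so n = ln(1 + 20,000·r/6,275) / ln(1+r) = 3.17.
Round up to a whole number of payments: n = 4.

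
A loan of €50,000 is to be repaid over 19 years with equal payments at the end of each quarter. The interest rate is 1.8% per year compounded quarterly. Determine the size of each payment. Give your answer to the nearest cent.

€778.26

Level ordinary annuity; solve PV = PMT × [(1 − (1+r)^−n)/r] for PMT.
Periodic rate r = 0.018/4 per quarter; n is counted in quarters.
With n = 76: PMT = 50,000 / ([(1 − (1+r)^−n)/r]) = €778.26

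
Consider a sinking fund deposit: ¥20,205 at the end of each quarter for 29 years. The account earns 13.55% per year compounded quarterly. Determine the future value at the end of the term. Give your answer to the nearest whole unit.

This is an ordinary annuity: 116 deposits of ¥20,205 at the end of each quarter.
Periodic rate r = 0.1355/4 per quarter; n is counted in quarters.
FV = PMT × [((1+r)^n − 1)/r] = 20,205 × [(1+r)^116 − 1] / r = ¥27,839,737

¥27,839,737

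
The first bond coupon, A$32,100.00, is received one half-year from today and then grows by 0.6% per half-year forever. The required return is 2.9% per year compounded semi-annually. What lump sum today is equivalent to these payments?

Periodic rate r = 0.029/2 per half-year.
Growing perpetuity (Gordon): PV = PMT₁ / (r − g) = 32,100 / (r − 0.006) = A$3,776,470.59.

A$3,776,470.59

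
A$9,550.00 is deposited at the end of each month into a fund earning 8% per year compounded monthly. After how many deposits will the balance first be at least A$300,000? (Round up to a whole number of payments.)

Periodic rate r = 0.08/12 per month; n is counted in months.
Ordinary annuity FV: 300,000 = 9,550 × [((1+r)^n − 1)/r].
(1+r)^n = 1 + 300,000 × r / 9,550, so n = ln(1 + 300,000·r/9,550) / ln(1+r) = 28.62.
Round up to a whole number of payments: n = 29.

29 payments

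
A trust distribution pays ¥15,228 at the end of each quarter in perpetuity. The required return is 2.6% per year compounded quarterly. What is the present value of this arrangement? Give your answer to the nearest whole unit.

Periodic rate r = 0.026/4 per quarter.
Level perpetuity: PV = PMT / r = 15,228 / (0.026/4) = ¥2,342,769.

¥2,342,769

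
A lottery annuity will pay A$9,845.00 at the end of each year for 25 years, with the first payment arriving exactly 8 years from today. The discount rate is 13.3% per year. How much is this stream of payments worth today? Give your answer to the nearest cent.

A$29,524.04

Ordinary annuity of 25 payments, first payment at period 8.
Periodic rate r = 0.133 per year.
The ordinary-annuity PV formula values the stream one period before the first payment (period 7); discount that back 7 periods:
PV₀ = 9,845 × [1 − (1+r)^−25] / r × (1+r)^−7 = A$29,524.04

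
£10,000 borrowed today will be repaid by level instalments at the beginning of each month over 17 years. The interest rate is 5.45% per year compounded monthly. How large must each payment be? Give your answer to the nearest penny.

£74.95

Level annuity due; solve PV = PMT × [(1 − (1+r)^−n)/r] × (1+r) for PMT.
Periodic rate r = 0.0545/12 per month; n is counted in months.
With n = 204: PMT = 10,000 / ([(1 − (1+r)^−n)/r] × (1+r)) = £74.95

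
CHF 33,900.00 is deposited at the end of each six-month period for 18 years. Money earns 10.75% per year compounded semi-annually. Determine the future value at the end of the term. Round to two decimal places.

This is an ordinary annuity: 36 deposits of CHF 33,900.00 at the end of each six-month period.
Periodic rate r = 0.1075/2 per half-year; n is counted in half-years.
FV = PMT × [((1+r)^n − 1)/r] = 33,900 × [(1+r)^36 − 1] / r = CHF 3,522,421.41

CHF 3,522,421.41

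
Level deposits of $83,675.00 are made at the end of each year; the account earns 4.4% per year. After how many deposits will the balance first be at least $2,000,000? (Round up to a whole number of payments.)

17 payments

Periodic rate r = 0.044 per year.
Ordinary annuity FV: 2,000,000 = 83,675 × [((1+r)^n − 1)/r].
(1+r)^n = 1 + 2,000,000 × r / 83,675, so n = ln(1 + 2,000,000·r/83,675) / ln(1+r) = 16.69.
Round up to a whole number of payments: n = 17.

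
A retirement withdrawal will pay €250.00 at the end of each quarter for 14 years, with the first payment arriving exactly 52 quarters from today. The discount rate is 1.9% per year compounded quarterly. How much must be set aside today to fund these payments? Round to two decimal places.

Ordinary annuity of 56 payments, first payment at period 52.
Periodic rate r = 0.019/4 per quarter; n is counted in quarters.
The ordinary-annuity PV formula values the stream one period before the first payment (period 51); discount that back 51 periods:
PV₀ = 250 × [1 − (1+r)^−56] / r × (1+r)^−51 = €9,633.61

€9,633.61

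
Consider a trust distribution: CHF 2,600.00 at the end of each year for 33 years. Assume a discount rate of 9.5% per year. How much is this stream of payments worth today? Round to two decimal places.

This is an ordinary annuity: 33 payments of CHF 2,600.00 at the end of each year.
Periodic rate r = 0.095 per year.
PV = PMT × [(1 − (1+r)^−n)/r] = 2,600 × [1 − (1+r)^−33] / r = CHF 25,998.85

CHF 25,998.85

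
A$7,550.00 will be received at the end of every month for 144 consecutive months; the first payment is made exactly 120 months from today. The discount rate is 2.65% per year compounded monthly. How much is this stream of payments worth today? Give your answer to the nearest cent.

A$715,607.46

Ordinary annuity of 144 payments, first payment at period 120.
Periodic rate r = 0.0265/12 per month; n is counted in months.
The ordinary-annuity PV formula values the stream one period before the first payment (period 119); discount that back 119 periods:
PV₀ = 7,550 × [1 − (1+r)^−144] / r × (1+r)^−119 = A$715,607.46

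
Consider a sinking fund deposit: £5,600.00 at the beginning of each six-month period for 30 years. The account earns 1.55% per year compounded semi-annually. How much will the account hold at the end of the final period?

£429,017.00

This is an annuity due: 60 deposits of £5,600.00 at the beginning of each six-month period.
Periodic rate r = 0.0155/2 per half-year; n is counted in half-years.
FV = PMT × [((1+r)^n − 1)/r] × (1+r) = 5,600 × [(1+r)^60 − 1] / r × (1+r) = £429,017.00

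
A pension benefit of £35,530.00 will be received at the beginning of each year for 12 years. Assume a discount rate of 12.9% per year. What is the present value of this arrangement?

£238,450.66

This is an annuity due: 12 payments of £35,530.00 at the beginning of each year.
Periodic rate r = 0.129 per year.
PV = PMT × [(1 − (1+r)^−n)/r] × (1+r) = 35,530 × [1 − (1+r)^−12] / r × (1+r) = £238,450.66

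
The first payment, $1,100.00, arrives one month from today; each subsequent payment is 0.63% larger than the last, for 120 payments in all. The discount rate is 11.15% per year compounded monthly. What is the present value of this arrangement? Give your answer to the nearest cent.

Periodic rate r = 0.1115/12 per month; n is counted in months.
Growing ordinary annuity: PV = PMT₁ × [1 − ((1+g)/(1+r))^n] / (r − g) = 1,100 × [1 − ((1+0.0063)/(1+r))^120] / (r − 0.0063) = $110,190.11.

$110,190.11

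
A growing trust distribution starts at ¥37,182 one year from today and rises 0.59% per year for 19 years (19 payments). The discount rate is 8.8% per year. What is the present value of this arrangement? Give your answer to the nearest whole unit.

Periodic rate r = 0.088 per year.
Growing ordinary annuity: PV = PMT₁ × [1 − ((1+g)/(1+r))^n] / (r − g) = 37,182 × [1 − ((1+0.0059)/(1+r))^19] / (r − 0.0059) = ¥350,891.

¥350,891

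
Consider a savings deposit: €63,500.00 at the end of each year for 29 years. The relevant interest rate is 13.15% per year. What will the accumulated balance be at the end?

€16,888,323.96

This is an ordinary annuity: 29 deposits of €63,500.00 at the end of each year.
Periodic rate r = 0.1315 per year.
FV = PMT × [((1+r)^n − 1)/r] = 63,500 × [(1+r)^29 − 1] / r = €16,888,323.96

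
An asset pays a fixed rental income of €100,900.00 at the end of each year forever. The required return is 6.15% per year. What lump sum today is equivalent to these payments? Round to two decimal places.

Periodic rate r = 0.0615 per year.
Level perpetuity: PV = PMT / r = 100,900 / (0.0615) = €1,640,650.41.

€1,640,650.41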